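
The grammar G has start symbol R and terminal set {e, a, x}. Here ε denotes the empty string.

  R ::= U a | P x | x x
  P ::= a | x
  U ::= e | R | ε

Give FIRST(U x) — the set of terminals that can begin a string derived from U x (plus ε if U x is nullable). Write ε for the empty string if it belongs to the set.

{a, e, x}

FIRST(P) = {a, x}
FIRST(R) = {a, e, x}  (via U a, P x)
FIRST(U) = {ε, a, e, x}  (via R)
FIRST(U x): take FIRST of each symbol in turn, carrying on past any symbol whose FIRST contains ε; result {a, e, x}.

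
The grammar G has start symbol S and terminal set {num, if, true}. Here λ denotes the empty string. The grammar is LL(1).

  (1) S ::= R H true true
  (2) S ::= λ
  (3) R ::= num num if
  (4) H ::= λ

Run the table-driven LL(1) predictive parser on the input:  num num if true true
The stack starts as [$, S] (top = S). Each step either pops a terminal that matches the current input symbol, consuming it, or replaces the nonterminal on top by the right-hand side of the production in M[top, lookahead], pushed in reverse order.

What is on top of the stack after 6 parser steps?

     Stack                     Input                   Action
  1  $ S                       num num if true true $  expand S ::= R H true true
  2  $ true true H R           num num if true true $  expand R ::= num num if
  3  $ true true H if num num  num num if true true $  match num
  4  $ true true H if num      num if true true $      match num
  5  $ true true H if          if true true $          match if
  6  $ true true H             true true $             expand H ::= λ
Stack after step 6: $ true true (top = true).

true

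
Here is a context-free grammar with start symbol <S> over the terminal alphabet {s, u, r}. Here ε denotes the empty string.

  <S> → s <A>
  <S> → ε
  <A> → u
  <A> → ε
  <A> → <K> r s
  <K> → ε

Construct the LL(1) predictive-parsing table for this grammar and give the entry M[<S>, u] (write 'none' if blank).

none

FIRST(<S>) = {ε, s}
FIRST(<K>) = {ε}
FIRST(<A>) = {ε, r, u}  (via <K> r s)
FOLLOW(<S>) includes $ since <S> is the start symbol.
FOLLOW(<S>): <S> appears on no right-hand side. Thus FOLLOW(<S>) = {$}.
For <S> → s <A>: FIRST(s <A>) = {s}, so it goes in M[<S>, t] for t ∈ {s}.
For <S> → ε: FIRST(ε) = {ε}, so it goes in M[<S>, t] for t ∈ {}; since ε ∈ FIRST, also for every t ∈ FOLLOW(<S>) = {$}.
None of these place a production in M[<S>, u].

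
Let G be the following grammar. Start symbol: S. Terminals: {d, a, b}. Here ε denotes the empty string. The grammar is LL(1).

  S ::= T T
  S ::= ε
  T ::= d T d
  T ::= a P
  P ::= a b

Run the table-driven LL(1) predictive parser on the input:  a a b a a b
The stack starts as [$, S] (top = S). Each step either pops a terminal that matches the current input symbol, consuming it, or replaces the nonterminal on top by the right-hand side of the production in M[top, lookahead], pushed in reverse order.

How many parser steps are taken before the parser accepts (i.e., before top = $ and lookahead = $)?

step 1: stack=$ S  input=a a b a a b $  — expand S ::= T T
step 2: stack=$ T T  input=a a b a a b $  — expand T ::= a P
step 3: stack=$ T P a  input=a a b a a b $  — match a
step 4: stack=$ T P  input=a b a a b $  — expand P ::= a b
step 5: stack=$ T b a  input=a b a a b $  — match a
step 6: stack=$ T b  input=b a a b $  — match b
step 7: stack=$ T  input=a a b $  — expand T ::= a P
step 8: stack=$ P a  input=a a b $  — match a
step 9: stack=$ P  input=a b $  — expand P ::= a b
step 10: stack=$ b a  input=a b $  — match a
step 11: stack=$ b  input=b $  — match b
Accept reached after 11 steps.

11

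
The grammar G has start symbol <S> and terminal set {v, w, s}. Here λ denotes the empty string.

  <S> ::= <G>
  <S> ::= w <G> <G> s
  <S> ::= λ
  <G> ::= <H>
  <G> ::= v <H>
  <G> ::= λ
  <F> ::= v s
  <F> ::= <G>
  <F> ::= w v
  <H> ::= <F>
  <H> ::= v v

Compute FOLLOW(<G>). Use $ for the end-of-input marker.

{$, s, v, w}

FIRST(<S>) = {λ, v, w}  (via <G>)
FIRST(<G>) = {λ, v, w}  (via <H>)
FIRST(<F>) = {λ, v, w}  (via <G>)
FIRST(<H>) = {λ, v, w}  (via <F>)
FOLLOW(<S>) includes $ since <S> is the start symbol.
FOLLOW(<S>): <S> appears on no right-hand side. Thus FOLLOW(<S>) = {$}.
FOLLOW(<G>): in <S>::=<G>, the suffix after <G> is empty, so FOLLOW(<G>) ⊇ FOLLOW(<S>) = {$}; in <S>::=w <G> <G> s (occurrence 1), <G> is followed by <G> s with FIRST {s, v, w}; in <S>::=w <G> <G> s (occurrence 2), <G> is followed by s with FIRST {s}; in <F>::=<G>, the suffix after <G> is empty, so FOLLOW(<G>) ⊇ FOLLOW(<F>) = {$, s, v, w}. Thus FOLLOW(<G>) = {$, s, v, w}.
FOLLOW(<H>): in <G>::=<H>, the suffix after <H> is empty, so FOLLOW(<H>) ⊇ FOLLOW(<G>) = {$, s, v, w}; in <G>::=v <H>, the suffix after <H> is empty, so FOLLOW(<H>) ⊇ FOLLOW(<G>) = {$, s, v, w}. Thus FOLLOW(<H>) = {$, s, v, w}.
FOLLOW(<F>): in <H>::=<F>, the suffix after <F> is empty, so FOLLOW(<F>) ⊇ FOLLOW(<H>) = {$, s, v, w}. Thus FOLLOW(<F>) = {$, s, v, w}.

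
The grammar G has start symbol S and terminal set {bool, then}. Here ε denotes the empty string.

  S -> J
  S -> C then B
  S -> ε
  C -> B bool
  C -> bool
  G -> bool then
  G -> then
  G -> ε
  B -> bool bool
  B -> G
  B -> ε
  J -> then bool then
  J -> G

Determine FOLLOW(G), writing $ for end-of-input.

{$, bool}

FIRST(G): from G->bool then we get {bool}; from G->then we get {then}; from G->ε we get {ε}. So FIRST(G) = {ε, bool, then}.
FIRST(B): from B->bool bool we get {bool}; from B->G we get {ε, bool, then}; from B->ε we get {ε}. So FIRST(B) = {ε, bool, then}.
FIRST(J): from J->then bool then we get {then}; from J->G we get {ε, bool, then}. So FIRST(J) = {ε, bool, then}.
FIRST(C): from C->B bool we get {bool, then}; from C->bool we get {bool}. So FIRST(C) = {bool, then}.
FIRST(S): from S->J we get {ε, bool, then}; from S->C then B we get {bool, then}; from S->ε we get {ε}. So FIRST(S) = {ε, bool, then}.
FOLLOW(S) includes $ since S is the start symbol.
FOLLOW(S): S appears on no right-hand side. Thus FOLLOW(S) = {$}.
FOLLOW(C): in S->C then B, C is followed by then B with FIRST {then}. Thus FOLLOW(C) = {then}.
FOLLOW(B): in S->C then B, the suffix after B is empty, so FOLLOW(B) ⊇ FOLLOW(S) = {$}; in C->B bool, B is followed by bool with FIRST {bool}. Thus FOLLOW(B) = {$, bool}.
FOLLOW(J): in S->J, the suffix after J is empty, so FOLLOW(J) ⊇ FOLLOW(S) = {$}. Thus FOLLOW(J) = {$}.
FOLLOW(G): in B->G, the suffix after G is empty, so FOLLOW(G) ⊇ FOLLOW(B) = {$, bool}; in J->G, the suffix after G is empty, so FOLLOW(G) ⊇ FOLLOW(J) = {$}. Thus FOLLOW(G) = {$, bool}.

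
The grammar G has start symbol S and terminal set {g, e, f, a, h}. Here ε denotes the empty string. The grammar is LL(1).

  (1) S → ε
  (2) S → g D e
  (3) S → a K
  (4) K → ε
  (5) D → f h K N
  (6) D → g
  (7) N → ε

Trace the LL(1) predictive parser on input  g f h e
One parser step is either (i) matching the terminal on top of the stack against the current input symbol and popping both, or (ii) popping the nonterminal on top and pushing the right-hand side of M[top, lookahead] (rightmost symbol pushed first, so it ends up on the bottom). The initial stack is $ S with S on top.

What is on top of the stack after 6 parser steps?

N

step 1: stack=$ S  input=g f h e $  — expand S → g D e
step 2: stack=$ e D g  input=g f h e $  — match g
step 3: stack=$ e D  input=f h e $  — expand D → f h K N
step 4: stack=$ e N K h f  input=f h e $  — match f
step 5: stack=$ e N K h  input=h e $  — match h
step 6: stack=$ e N K  input=e $  — expand K → ε
Stack after step 6: $ e N (top = N).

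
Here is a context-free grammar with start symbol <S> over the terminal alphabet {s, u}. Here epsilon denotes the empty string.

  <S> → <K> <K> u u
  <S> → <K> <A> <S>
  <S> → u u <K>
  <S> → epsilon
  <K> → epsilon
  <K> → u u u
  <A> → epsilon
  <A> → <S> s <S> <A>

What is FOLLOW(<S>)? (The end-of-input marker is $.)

FIRST(<K>) = {epsilon, u}
FIRST(<S>) = {epsilon, s, u}  (via <K> <K> u u, <K> <A> <S>)
FIRST(<A>) = {epsilon, s, u}  (via <S> s <S> <A>)
FOLLOW(<S>) includes $ since <S> is the start symbol.
FOLLOW(<S>): in <S>→<K> <A> <S>, the suffix after <S> is empty (adds nothing new); in <A>→<S> s <S> <A> (occurrence 1), <S> is followed by s <S> <A> with FIRST {s}; in <A>→<S> s <S> <A> (occurrence 2), <S> is followed by <A> with FIRST {epsilon, s, u}; in <A>→<S> s <S> <A> (occurrence 2), the suffix after <S> is nullable, so FOLLOW(<S>) ⊇ FOLLOW(<A>) = {$, s, u}. Thus FOLLOW(<S>) = {$, s, u}.
FOLLOW(<K>): in <S>→<K> <K> u u (occurrence 1), <K> is followed by <K> u u with FIRST {u}; in <S>→<K> <K> u u (occurrence 2), <K> is followed by u u with FIRST {u}; in <S>→<K> <A> <S>, <K> is followed by <A> <S> with FIRST {epsilon, s, u}; in <S>→<K> <A> <S>, the suffix after <K> is nullable, so FOLLOW(<K>) ⊇ FOLLOW(<S>) = {$, s, u}; in <S>→u u <K>, the suffix after <K> is empty, so FOLLOW(<K>) ⊇ FOLLOW(<S>) = {$, s, u}. Thus FOLLOW(<K>) = {$, s, u}.
FOLLOW(<A>): in <S>→<K> <A> <S>, <A> is followed by <S> with FIRST {epsilon, s, u}; in <S>→<K> <A> <S>, the suffix after <A> is nullable, so FOLLOW(<A>) ⊇ FOLLOW(<S>) = {$, s, u}; in <A>→<S> s <S> <A>, the suffix after <A> is empty (adds nothing new). Thus FOLLOW(<A>) = {$, s, u}.

{$, s, u}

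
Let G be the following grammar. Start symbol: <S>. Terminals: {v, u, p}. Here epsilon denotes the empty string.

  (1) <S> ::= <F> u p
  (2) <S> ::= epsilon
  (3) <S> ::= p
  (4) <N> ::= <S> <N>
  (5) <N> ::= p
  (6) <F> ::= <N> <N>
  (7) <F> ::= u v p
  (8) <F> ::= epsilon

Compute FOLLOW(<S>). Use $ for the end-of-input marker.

FIRST(<S>): from <S>::=<F> u p we get {p, u}; from <S>::=epsilon we get {epsilon}; from <S>::=p we get {p}. So FIRST(<S>) = {epsilon, p, u}.
FIRST(<N>): from <N>::=<S> <N> we get {p, u}; from <N>::=p we get {p}. So FIRST(<N>) = {p, u}.
FIRST(<F>): from <F>::=<N> <N> we get {p, u}; from <F>::=u v p we get {u}; from <F>::=epsilon we get {epsilon}. So FIRST(<F>) = {epsilon, p, u}.
FOLLOW(<S>) includes $ since <S> is the start symbol.
FOLLOW(<S>): in <N>::=<S> <N>, <S> is followed by <N> with FIRST {p, u}. Thus FOLLOW(<S>) = {$, p, u}.
FOLLOW(<F>): in <S>::=<F> u p, <F> is followed by u p with FIRST {u}. Thus FOLLOW(<F>) = {u}.
FOLLOW(<N>): in <N>::=<S> <N>, the suffix after <N> is empty (adds nothing new); in <F>::=<N> <N> (occurrence 1), <N> is followed by <N> with FIRST {p, u}; in <F>::=<N> <N> (occurrence 2), the suffix after <N> is empty, so FOLLOW(<N>) ⊇ FOLLOW(<F>) = {u}. Thus FOLLOW(<N>) = {p, u}.

{$, p, u}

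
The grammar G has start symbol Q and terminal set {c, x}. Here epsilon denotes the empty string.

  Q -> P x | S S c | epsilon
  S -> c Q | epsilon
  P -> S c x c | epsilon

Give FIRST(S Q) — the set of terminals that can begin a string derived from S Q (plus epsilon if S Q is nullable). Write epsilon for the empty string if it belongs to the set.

FIRST(S): from S->c Q we get {c}; from S->epsilon we get {epsilon}. So FIRST(S) = {epsilon, c}.
FIRST(P): from P->S c x c we get {c}; from P->epsilon we get {epsilon}. So FIRST(P) = {epsilon, c}.
FIRST(Q): from Q->P x we get {c, x}; from Q->S S c we get {c}; from Q->epsilon we get {epsilon}. So FIRST(Q) = {epsilon, c, x}.
FIRST(S Q): take FIRST of each symbol in turn, carrying on past any symbol whose FIRST contains epsilon; result {epsilon, c, x}.

{epsilon, c, x}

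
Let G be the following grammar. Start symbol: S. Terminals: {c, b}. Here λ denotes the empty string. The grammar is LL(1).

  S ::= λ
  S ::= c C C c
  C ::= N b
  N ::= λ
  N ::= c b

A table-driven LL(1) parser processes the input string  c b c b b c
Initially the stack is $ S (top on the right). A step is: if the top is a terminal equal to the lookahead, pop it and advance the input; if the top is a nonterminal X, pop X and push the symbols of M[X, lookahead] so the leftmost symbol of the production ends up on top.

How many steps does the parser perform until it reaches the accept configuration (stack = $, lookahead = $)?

11

step 1: stack=$ S  input=c b c b b c $  — expand S ::= c C C c
step 2: stack=$ c C C c  input=c b c b b c $  — match c
step 3: stack=$ c C C  input=b c b b c $  — expand C ::= N b
step 4: stack=$ c C b N  input=b c b b c $  — expand N ::= λ
step 5: stack=$ c C b  input=b c b b c $  — match b
step 6: stack=$ c C  input=c b b c $  — expand C ::= N b
step 7: stack=$ c b N  input=c b b c $  — expand N ::= c b
step 8: stack=$ c b b c  input=c b b c $  — match c
step 9: stack=$ c b b  input=b b c $  — match b
step 10: stack=$ c b  input=b c $  — match b
step 11: stack=$ c  input=c $  — match c
Accept reached after 11 steps.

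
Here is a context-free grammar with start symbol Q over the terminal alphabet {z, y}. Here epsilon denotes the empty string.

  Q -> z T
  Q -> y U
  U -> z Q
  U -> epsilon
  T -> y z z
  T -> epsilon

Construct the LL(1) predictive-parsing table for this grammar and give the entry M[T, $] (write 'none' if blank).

FIRST(Q) = {y, z}
FIRST(U) = {epsilon, z}
FIRST(T) = {epsilon, y}
FOLLOW(Q) includes $ since Q is the start symbol.
FOLLOW(Q): in U->z Q, the suffix after Q is empty, so FOLLOW(Q) ⊇ FOLLOW(U) = {$}. Thus FOLLOW(Q) = {$}.
FOLLOW(T): in Q->z T, the suffix after T is empty, so FOLLOW(T) ⊇ FOLLOW(Q) = {$}. Thus FOLLOW(T) = {$}.
For T -> y z z: FIRST(y z z) = {y}, so it goes in M[T, t] for t ∈ {y}.
For T -> epsilon: FIRST(epsilon) = {epsilon}, so it goes in M[T, t] for t ∈ {}; since epsilon ∈ FIRST, also for every t ∈ FOLLOW(T) = {$}.

T -> epsilon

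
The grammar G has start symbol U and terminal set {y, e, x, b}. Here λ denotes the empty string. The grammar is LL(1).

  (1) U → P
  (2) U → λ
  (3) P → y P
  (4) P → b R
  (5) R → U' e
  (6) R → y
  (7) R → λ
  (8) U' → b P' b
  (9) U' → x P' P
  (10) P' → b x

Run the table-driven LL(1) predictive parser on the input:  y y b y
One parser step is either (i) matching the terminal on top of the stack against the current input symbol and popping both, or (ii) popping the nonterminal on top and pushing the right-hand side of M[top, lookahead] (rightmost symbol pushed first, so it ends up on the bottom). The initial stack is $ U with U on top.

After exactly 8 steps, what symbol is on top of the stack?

y

     Stack  Input      Action
  1  $ U    y y b y $  expand U → P
  2  $ P    y y b y $  expand P → y P
  3  $ P y  y y b y $  match y
  4  $ P    y b y $    expand P → y P
  5  $ P y  y b y $    match y
  6  $ P    b y $      expand P → b R
  7  $ R b  b y $      match b
  8  $ R    y $        expand R → y
Stack after step 8: $ y (top = y).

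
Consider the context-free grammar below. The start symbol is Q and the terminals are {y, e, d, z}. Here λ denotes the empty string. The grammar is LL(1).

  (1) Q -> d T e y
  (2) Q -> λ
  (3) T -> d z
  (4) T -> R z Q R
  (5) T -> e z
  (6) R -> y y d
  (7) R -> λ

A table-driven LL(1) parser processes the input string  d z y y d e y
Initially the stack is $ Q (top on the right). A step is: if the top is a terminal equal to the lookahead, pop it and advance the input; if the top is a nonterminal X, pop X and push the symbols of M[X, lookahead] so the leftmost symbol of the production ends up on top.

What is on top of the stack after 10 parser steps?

e

step 1: stack=$ Q  input=d z y y d e y $  — expand Q -> d T e y
step 2: stack=$ y e T d  input=d z y y d e y $  — match d
step 3: stack=$ y e T  input=z y y d e y $  — expand T -> R z Q R
step 4: stack=$ y e R Q z R  input=z y y d e y $  — expand R -> λ
step 5: stack=$ y e R Q z  input=z y y d e y $  — match z
step 6: stack=$ y e R Q  input=y y d e y $  — expand Q -> λ
step 7: stack=$ y e R  input=y y d e y $  — expand R -> y y d
step 8: stack=$ y e d y y  input=y y d e y $  — match y
step 9: stack=$ y e d y  input=y d e y $  — match y
step 10: stack=$ y e d  input=d e y $  — match d
Stack after step 10: $ y e (top = e).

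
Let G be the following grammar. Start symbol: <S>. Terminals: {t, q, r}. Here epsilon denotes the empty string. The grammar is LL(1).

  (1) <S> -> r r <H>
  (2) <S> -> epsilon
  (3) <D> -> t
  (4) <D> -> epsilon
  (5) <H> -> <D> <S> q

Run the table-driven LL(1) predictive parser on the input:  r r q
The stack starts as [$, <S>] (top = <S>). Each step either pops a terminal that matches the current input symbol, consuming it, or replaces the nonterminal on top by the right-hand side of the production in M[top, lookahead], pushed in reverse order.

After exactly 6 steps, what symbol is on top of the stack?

     Stack        Input    Action
  1  $ <S>        r r q $  expand <S> -> r r <H>
  2  $ <H> r r    r r q $  match r
  3  $ <H> r      r q $    match r
  4  $ <H>        q $      expand <H> -> <D> <S> q
  5  $ q <S> <D>  q $      expand <D> -> epsilon
  6  $ q <S>      q $      expand <S> -> epsilon
Stack after step 6: $ q (top = q).

q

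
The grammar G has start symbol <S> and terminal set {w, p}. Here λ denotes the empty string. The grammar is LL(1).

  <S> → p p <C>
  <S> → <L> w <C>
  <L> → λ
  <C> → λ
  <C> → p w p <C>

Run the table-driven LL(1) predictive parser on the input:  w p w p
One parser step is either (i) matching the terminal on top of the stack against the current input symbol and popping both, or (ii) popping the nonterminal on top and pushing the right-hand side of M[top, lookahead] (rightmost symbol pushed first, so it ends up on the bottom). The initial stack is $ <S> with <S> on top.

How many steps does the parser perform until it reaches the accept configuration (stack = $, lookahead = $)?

step 1: stack=$ <S>  input=w p w p $  — expand <S> → <L> w <C>
step 2: stack=$ <C> w <L>  input=w p w p $  — expand <L> → λ
step 3: stack=$ <C> w  input=w p w p $  — match w
step 4: stack=$ <C>  input=p w p $  — expand <C> → p w p <C>
step 5: stack=$ <C> p w p  input=p w p $  — match p
step 6: stack=$ <C> p w  input=w p $  — match w
step 7: stack=$ <C> p  input=p $  — match p
step 8: stack=$ <C>  input=$  — expand <C> → λ
Accept reached after 8 steps.

8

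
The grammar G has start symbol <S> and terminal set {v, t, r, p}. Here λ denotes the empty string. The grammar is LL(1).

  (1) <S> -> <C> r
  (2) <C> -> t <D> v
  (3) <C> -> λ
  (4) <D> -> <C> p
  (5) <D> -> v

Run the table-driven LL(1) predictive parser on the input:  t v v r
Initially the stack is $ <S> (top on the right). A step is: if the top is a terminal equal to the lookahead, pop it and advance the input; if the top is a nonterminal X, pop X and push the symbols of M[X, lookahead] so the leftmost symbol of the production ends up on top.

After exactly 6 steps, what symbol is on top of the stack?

     Stack        Input      Action
  1  $ <S>        t v v r $  expand <S> -> <C> r
  2  $ r <C>      t v v r $  expand <C> -> t <D> v
  3  $ r v <D> t  t v v r $  match t
  4  $ r v <D>    v v r $    expand <D> -> v
  5  $ r v v      v v r $    match v
  6  $ r v        v r $      match v
Stack after step 6: $ r (top = r).

r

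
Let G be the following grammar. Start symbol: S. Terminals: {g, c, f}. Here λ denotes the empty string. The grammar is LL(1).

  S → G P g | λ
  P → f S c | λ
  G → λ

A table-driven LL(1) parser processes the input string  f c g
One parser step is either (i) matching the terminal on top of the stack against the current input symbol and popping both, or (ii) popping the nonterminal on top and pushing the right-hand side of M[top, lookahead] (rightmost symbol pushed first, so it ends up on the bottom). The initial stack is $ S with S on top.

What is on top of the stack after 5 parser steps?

     Stack      Input    Action
  1  $ S        f c g $  expand S → G P g
  2  $ g P G    f c g $  expand G → λ
  3  $ g P      f c g $  expand P → f S c
  4  $ g c S f  f c g $  match f
  5  $ g c S    c g $    expand S → λ
Stack after step 5: $ g c (top = c).

c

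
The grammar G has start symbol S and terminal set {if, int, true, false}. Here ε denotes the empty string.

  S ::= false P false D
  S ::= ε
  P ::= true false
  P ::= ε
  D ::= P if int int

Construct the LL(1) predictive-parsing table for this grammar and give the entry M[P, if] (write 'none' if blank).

FIRST(S): from S::=false P false D we get {false}; from S::=ε we get {ε}. So FIRST(S) = {ε, false}.
FIRST(P): from P::=true false we get {true}; from P::=ε we get {ε}. So FIRST(P) = {ε, true}.
FIRST(D): from D::=P if int int we get {if, true}. So FIRST(D) = {if, true}.
FOLLOW(S) includes $ since S is the start symbol.
FOLLOW(P): in S::=false P false D, P is followed by false D with FIRST {false}; in D::=P if int int, P is followed by if int int with FIRST {if}. Thus FOLLOW(P) = {false, if}.
For P ::= true false: FIRST(true false) = {true}, so it goes in M[P, t] for t ∈ {true}.
For P ::= ε: FIRST(ε) = {ε}, so it goes in M[P, t] for t ∈ {}; since ε ∈ FIRST, also for every t ∈ FOLLOW(P) = {false, if}.

P ::= ε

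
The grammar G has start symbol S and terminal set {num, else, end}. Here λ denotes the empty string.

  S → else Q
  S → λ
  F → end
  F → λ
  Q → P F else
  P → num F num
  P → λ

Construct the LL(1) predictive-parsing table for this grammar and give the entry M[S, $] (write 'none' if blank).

FIRST(S): from S→else Q we get {else}; from S→λ we get {λ}. So FIRST(S) = {λ, else}.
FIRST(F): from F→end we get {end}; from F→λ we get {λ}. So FIRST(F) = {λ, end}.
FIRST(P): from P→num F num we get {num}; from P→λ we get {λ}. So FIRST(P) = {λ, num}.
FIRST(Q): from Q→P F else we get {else, end, num}. So FIRST(Q) = {else, end, num}.
FOLLOW(S) includes $ since S is the start symbol.
FOLLOW(S): S appears on no right-hand side. Thus FOLLOW(S) = {$}.
For S → else Q: FIRST(else Q) = {else}, so it goes in M[S, t] for t ∈ {else}.
For S → λ: FIRST(λ) = {λ}, so it goes in M[S, t] for t ∈ {}; since λ ∈ FIRST, also for every t ∈ FOLLOW(S) = {$}.

S → λ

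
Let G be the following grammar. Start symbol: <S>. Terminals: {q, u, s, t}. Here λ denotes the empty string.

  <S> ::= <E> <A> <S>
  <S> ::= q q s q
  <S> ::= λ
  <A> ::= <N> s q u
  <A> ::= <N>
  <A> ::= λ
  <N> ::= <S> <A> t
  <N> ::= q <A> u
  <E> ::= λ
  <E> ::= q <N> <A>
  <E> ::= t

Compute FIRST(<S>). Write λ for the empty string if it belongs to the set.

FIRST(<E>) = {λ, q, t}
FIRST(<S>) = {λ, q, t}  (via <E> <A> <S>)
FIRST(<A>) = {λ, q, t}  (via <N> s q u, <N>)
FIRST(<N>) = {q, t}  (via <S> <A> t)

{λ, q, t}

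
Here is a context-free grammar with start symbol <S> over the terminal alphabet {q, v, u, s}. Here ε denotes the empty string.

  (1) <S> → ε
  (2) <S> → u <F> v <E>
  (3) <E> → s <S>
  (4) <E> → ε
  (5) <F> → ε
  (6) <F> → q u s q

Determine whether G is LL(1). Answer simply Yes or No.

Yes

FIRST(<S>) = {ε, u}
FIRST(<E>) = {ε, s}
FIRST(<F>) = {ε, q}
FOLLOW(<S>) = {$}
FOLLOW(<E>) = {$}
FOLLOW(<F>) = {v}
Each cell of M receives at most one production.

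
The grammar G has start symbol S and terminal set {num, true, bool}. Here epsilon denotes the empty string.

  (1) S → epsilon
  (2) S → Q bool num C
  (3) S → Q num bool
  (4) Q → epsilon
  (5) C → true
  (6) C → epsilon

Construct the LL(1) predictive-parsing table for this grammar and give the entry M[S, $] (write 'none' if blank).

FIRST(Q) = {epsilon}
FIRST(C) = {epsilon, true}
FIRST(S) = {epsilon, bool, num}  (via Q bool num C, Q num bool)
FOLLOW(S) includes $ since S is the start symbol.
FOLLOW(S): S appears on no right-hand side. Thus FOLLOW(S) = {$}.
For S → epsilon: FIRST(epsilon) = {epsilon}, so it goes in M[S, t] for t ∈ {}; since epsilon ∈ FIRST, also for every t ∈ FOLLOW(S) = {$}.
For S → Q bool num C: FIRST(Q bool num C) = {bool}, so it goes in M[S, t] for t ∈ {bool}.
For S → Q num bool: FIRST(Q num bool) = {num}, so it goes in M[S, t] for t ∈ {num}.

S → epsilon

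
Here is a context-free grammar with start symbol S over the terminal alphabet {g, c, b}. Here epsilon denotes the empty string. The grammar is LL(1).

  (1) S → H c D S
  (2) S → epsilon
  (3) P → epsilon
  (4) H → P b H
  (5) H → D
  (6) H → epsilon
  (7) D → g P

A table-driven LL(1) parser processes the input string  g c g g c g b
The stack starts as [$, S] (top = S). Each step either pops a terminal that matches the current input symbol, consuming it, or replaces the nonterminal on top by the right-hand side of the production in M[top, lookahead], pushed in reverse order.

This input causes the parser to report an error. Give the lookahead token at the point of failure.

      Stack          Input            Action
   1  $ S            g c g g c g b $  expand S → H c D S
   2  $ S D c H      g c g g c g b $  expand H → D
   3  $ S D c D      g c g g c g b $  expand D → g P
   4  $ S D c P g    g c g g c g b $  match g
   5  $ S D c P      c g g c g b $    expand P → epsilon
   6  $ S D c        c g g c g b $    match c
   7  $ S D          g g c g b $      expand D → g P
   8  $ S P g        g g c g b $      match g
   9  $ S P          g c g b $        expand P → epsilon
  10  $ S            g c g b $        expand S → H c D S
  11  $ S D c H      g c g b $        expand H → D
  12  $ S D c D      g c g b $        expand D → g P
  13  $ S D c P g    g c g b $        match g
  14  $ S D c P      c g b $          expand P → epsilon
  15  $ S D c        c g b $          match c
  16  $ S D          g b $            expand D → g P
  17  $ S P g        g b $            match g
  18  $ S P          b $              expand P → epsilon
  19  $ S            b $              expand S → H c D S
  20  $ S D c H      b $              expand H → P b H
  21  $ S D c H b P  b $              expand P → epsilon
  22  $ S D c H b    b $              match b
  23  $ S D c H      $                error: M[H, $] is empty

$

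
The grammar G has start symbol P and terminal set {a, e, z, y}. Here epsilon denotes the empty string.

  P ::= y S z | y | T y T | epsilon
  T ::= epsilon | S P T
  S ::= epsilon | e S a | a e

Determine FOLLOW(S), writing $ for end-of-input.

{$, a, e, y, z}

FIRST(S): from S::=epsilon we get {epsilon}; from S::=e S a we get {e}; from S::=a e we get {a}. So FIRST(S) = {epsilon, a, e}.
FIRST(P): from P::=y S z we get {y}; from P::=y we get {y}; from P::=T y T we get {a, e, y}; from P::=epsilon we get {epsilon}. So FIRST(P) = {epsilon, a, e, y}.
FIRST(T): from T::=epsilon we get {epsilon}; from T::=S P T we get {epsilon, a, e, y}. So FIRST(T) = {epsilon, a, e, y}.
FOLLOW(P) includes $ since P is the start symbol.
FOLLOW(P): in T::=S P T, P is followed by T with FIRST {epsilon, a, e, y}; in T::=S P T, the suffix after P is nullable, so FOLLOW(P) ⊇ FOLLOW(T) = {$, a, e, y}. Thus FOLLOW(P) = {$, a, e, y}.
FOLLOW(T): in P::=T y T (occurrence 1), T is followed by y T with FIRST {y}; in P::=T y T (occurrence 2), the suffix after T is empty, so FOLLOW(T) ⊇ FOLLOW(P) = {$, a, e, y}; in T::=S P T, the suffix after T is empty (adds nothing new). Thus FOLLOW(T) = {$, a, e, y}.
FOLLOW(S): in P::=y S z, S is followed by z with FIRST {z}; in T::=S P T, S is followed by P T with FIRST {epsilon, a, e, y}; in T::=S P T, the suffix after S is nullable, so FOLLOW(S) ⊇ FOLLOW(T) = {$, a, e, y}; in S::=e S a, S is followed by a with FIRST {a}. Thus FOLLOW(S) = {$, a, e, y, z}.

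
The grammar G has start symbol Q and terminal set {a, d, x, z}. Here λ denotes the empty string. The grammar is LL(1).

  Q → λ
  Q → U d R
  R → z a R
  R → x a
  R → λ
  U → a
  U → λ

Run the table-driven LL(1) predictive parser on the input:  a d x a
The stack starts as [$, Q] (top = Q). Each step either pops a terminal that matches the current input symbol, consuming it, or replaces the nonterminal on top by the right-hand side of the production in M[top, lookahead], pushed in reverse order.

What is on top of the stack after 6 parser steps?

     Stack    Input      Action
  1  $ Q      a d x a $  expand Q → U d R
  2  $ R d U  a d x a $  expand U → a
  3  $ R d a  a d x a $  match a
  4  $ R d    d x a $    match d
  5  $ R      x a $      expand R → x a
  6  $ a x    x a $      match x
Stack after step 6: $ a (top = a).

a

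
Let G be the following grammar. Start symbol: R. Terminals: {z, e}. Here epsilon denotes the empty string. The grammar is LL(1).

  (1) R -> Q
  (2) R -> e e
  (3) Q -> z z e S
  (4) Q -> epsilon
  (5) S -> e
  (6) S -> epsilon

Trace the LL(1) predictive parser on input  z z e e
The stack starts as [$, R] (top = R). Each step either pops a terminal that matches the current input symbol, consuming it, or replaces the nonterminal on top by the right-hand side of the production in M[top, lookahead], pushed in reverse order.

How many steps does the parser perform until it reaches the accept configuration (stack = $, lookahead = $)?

7

     Stack      Input      Action
  1  $ R        z z e e $  expand R -> Q
  2  $ Q        z z e e $  expand Q -> z z e S
  3  $ S e z z  z z e e $  match z
  4  $ S e z    z e e $    match z
  5  $ S e      e e $      match e
  6  $ S        e $        expand S -> e
  7  $ e        e $        match e
Accept reached after 7 steps.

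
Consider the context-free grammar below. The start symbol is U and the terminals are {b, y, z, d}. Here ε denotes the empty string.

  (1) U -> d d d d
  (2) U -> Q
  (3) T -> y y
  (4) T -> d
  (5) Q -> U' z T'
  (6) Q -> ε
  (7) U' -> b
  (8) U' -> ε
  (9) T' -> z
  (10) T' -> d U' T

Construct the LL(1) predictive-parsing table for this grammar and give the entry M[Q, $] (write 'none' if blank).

FIRST(T) = {d, y}
FIRST(U') = {ε, b}
FIRST(T') = {d, z}
FIRST(Q) = {ε, b, z}  (via U' z T')
FIRST(U) = {ε, b, d, z}  (via Q)
FOLLOW(U) includes $ since U is the start symbol.
FOLLOW(U): U appears on no right-hand side. Thus FOLLOW(U) = {$}.
FOLLOW(Q): in U->Q, the suffix after Q is empty, so FOLLOW(Q) ⊇ FOLLOW(U) = {$}. Thus FOLLOW(Q) = {$}.
For Q -> U' z T': FIRST(U' z T') = {b, z}, so it goes in M[Q, t] for t ∈ {b, z}.
For Q -> ε: FIRST(ε) = {ε}, so it goes in M[Q, t] for t ∈ {}; since ε ∈ FIRST, also for every t ∈ FOLLOW(Q) = {$}.

Q -> ε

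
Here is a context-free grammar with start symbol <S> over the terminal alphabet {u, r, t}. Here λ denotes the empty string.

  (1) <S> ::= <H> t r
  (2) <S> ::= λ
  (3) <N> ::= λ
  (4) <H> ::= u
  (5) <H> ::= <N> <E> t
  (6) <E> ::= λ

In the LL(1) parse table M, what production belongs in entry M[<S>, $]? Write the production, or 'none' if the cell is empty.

FIRST(<N>): from <N>::=λ we get {λ}. So FIRST(<N>) = {λ}.
FIRST(<E>): from <E>::=λ we get {λ}. So FIRST(<E>) = {λ}.
FIRST(<H>): from <H>::=u we get {u}; from <H>::=<N> <E> t we get {t}. So FIRST(<H>) = {t, u}.
FIRST(<S>): from <S>::=<H> t r we get {t, u}; from <S>::=λ we get {λ}. So FIRST(<S>) = {λ, t, u}.
FOLLOW(<S>) includes $ since <S> is the start symbol.
FOLLOW(<S>): <S> appears on no right-hand side. Thus FOLLOW(<S>) = {$}.
For <S> ::= <H> t r: FIRST(<H> t r) = {t, u}, so it goes in M[<S>, t] for t ∈ {t, u}.
For <S> ::= λ: FIRST(λ) = {λ}, so it goes in M[<S>, t] for t ∈ {}; since λ ∈ FIRST, also for every t ∈ FOLLOW(<S>) = {$}.

<S> ::= λ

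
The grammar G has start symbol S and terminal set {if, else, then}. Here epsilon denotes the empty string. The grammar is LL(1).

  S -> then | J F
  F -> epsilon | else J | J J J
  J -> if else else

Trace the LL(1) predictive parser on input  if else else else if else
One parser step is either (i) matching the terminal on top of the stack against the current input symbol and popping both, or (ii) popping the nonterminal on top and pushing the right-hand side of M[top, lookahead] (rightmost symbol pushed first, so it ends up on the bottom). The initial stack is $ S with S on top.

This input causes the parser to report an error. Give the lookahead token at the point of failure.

$

      Stack             Input                        Action
   1  $ S               if else else else if else $  expand S -> J F
   2  $ F J             if else else else if else $  expand J -> if else else
   3  $ F else else if  if else else else if else $  match if
   4  $ F else else     else else else if else $     match else
   5  $ F else          else else if else $          match else
   6  $ F               else if else $               expand F -> else J
   7  $ J else          else if else $               match else
   8  $ J               if else $                    expand J -> if else else
   9  $ else else if    if else $                    match if
  10  $ else else       else $                       match else
  11  $ else            $                            error: top is terminal else but lookahead is $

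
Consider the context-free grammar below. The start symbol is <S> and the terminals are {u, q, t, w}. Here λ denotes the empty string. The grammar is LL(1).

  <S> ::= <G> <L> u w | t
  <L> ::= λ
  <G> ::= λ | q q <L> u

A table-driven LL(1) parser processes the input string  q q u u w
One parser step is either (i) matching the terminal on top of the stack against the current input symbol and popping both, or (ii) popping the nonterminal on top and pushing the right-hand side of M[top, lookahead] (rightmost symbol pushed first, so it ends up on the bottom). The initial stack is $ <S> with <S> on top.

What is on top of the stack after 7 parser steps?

u

     Stack                Input        Action
  1  $ <S>                q q u u w $  expand <S> ::= <G> <L> u w
  2  $ w u <L> <G>        q q u u w $  expand <G> ::= q q <L> u
  3  $ w u <L> u <L> q q  q q u u w $  match q
  4  $ w u <L> u <L> q    q u u w $    match q
  5  $ w u <L> u <L>      u u w $      expand <L> ::= λ
  6  $ w u <L> u          u u w $      match u
  7  $ w u <L>            u w $        expand <L> ::= λ
Stack after step 7: $ w u (top = u).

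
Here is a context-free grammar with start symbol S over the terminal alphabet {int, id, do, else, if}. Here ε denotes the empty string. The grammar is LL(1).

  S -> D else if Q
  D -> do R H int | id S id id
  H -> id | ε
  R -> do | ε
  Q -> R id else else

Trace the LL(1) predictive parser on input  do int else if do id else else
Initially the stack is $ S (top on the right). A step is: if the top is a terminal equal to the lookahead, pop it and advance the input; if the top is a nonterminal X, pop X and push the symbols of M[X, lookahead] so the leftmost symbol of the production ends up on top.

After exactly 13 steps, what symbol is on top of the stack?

else

      Stack                   Input                             Action
   1  $ S                     do int else if do id else else $  expand S -> D else if Q
   2  $ Q if else D           do int else if do id else else $  expand D -> do R H int
   3  $ Q if else int H R do  do int else if do id else else $  match do
   4  $ Q if else int H R     int else if do id else else $     expand R -> ε
   5  $ Q if else int H       int else if do id else else $     expand H -> ε
   6  $ Q if else int         int else if do id else else $     match int
   7  $ Q if else             else if do id else else $         match else
   8  $ Q if                  if do id else else $              match if
   9  $ Q                     do id else else $                 expand Q -> R id else else
  10  $ else else id R        do id else else $                 expand R -> do
  11  $ else else id do       do id else else $                 match do
  12  $ else else id          id else else $                    match id
  13  $ else else             else else $                       match else
Stack after step 13: $ else (top = else).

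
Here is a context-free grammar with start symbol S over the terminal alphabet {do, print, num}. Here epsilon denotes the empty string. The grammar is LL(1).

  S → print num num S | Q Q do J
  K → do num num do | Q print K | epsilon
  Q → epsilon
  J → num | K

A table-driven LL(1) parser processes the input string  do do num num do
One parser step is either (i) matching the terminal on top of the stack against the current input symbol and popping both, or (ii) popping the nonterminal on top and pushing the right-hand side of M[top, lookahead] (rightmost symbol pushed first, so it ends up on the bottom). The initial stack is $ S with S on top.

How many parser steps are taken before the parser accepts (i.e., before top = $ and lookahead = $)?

10

      Stack            Input               Action
   1  $ S              do do num num do $  expand S → Q Q do J
   2  $ J do Q Q       do do num num do $  expand Q → epsilon
   3  $ J do Q         do do num num do $  expand Q → epsilon
   4  $ J do           do do num num do $  match do
   5  $ J              do num num do $     expand J → K
   6  $ K              do num num do $     expand K → do num num do
   7  $ do num num do  do num num do $     match do
   8  $ do num num     num num do $        match num
   9  $ do num         num do $            match num
  10  $ do             do $                match do
Accept reached after 10 steps.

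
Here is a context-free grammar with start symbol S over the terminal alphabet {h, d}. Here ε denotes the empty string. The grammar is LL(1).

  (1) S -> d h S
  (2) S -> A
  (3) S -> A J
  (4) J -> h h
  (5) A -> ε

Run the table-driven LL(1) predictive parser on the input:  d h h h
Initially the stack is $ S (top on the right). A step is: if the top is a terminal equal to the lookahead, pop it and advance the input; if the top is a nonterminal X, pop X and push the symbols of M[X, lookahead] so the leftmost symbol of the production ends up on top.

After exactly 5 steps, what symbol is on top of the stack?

     Stack    Input      Action
  1  $ S      d h h h $  expand S -> d h S
  2  $ S h d  d h h h $  match d
  3  $ S h    h h h $    match h
  4  $ S      h h $      expand S -> A J
  5  $ J A    h h $      expand A -> ε
Stack after step 5: $ J (top = J).

J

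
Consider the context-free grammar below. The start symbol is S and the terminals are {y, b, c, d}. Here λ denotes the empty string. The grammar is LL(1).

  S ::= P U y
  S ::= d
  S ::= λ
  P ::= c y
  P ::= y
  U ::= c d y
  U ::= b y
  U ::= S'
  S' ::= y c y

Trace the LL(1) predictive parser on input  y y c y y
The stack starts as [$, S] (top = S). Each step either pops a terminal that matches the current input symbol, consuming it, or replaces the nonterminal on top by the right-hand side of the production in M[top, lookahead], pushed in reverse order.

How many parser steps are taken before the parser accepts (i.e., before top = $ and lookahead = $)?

     Stack      Input        Action
  1  $ S        y y c y y $  expand S ::= P U y
  2  $ y U P    y y c y y $  expand P ::= y
  3  $ y U y    y y c y y $  match y
  4  $ y U      y c y y $    expand U ::= S'
  5  $ y S'     y c y y $    expand S' ::= y c y
  6  $ y y c y  y c y y $    match y
  7  $ y y c    c y y $      match c
  8  $ y y      y y $        match y
  9  $ y        y $          match y
Accept reached after 9 steps.

9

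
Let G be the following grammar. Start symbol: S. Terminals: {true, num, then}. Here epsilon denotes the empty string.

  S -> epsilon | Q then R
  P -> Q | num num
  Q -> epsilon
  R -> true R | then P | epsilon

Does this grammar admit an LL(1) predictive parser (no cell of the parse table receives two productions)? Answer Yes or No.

Yes

FIRST(S) = {epsilon, then}
FIRST(P) = {epsilon, num}
FIRST(Q) = {epsilon}
FIRST(R) = {epsilon, then, true}
FOLLOW(S) = {$}
FOLLOW(P) = {$}
FOLLOW(Q) = {$, then}
FOLLOW(R) = {$}
Each cell of M receives at most one production.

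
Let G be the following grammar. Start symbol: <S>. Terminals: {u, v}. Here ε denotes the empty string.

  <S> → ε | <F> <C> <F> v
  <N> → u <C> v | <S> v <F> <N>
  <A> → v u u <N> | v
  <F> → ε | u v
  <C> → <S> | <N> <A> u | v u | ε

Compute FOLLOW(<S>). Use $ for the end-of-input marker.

FIRST(<A>): from <A>→v u u <N> we get {v}; from <A>→v we get {v}. So FIRST(<A>) = {v}.
FIRST(<F>): from <F>→ε we get {ε}; from <F>→u v we get {u}. So FIRST(<F>) = {ε, u}.
FIRST(<S>): from <S>→ε we get {ε}; from <S>→<F> <C> <F> v we get {u, v}. So FIRST(<S>) = {ε, u, v}.
FIRST(<N>): from <N>→u <C> v we get {u}; from <N>→<S> v <F> <N> we get {u, v}. So FIRST(<N>) = {u, v}.
FIRST(<C>): from <C>→<S> we get {ε, u, v}; from <C>→<N> <A> u we get {u, v}; from <C>→v u we get {v}; from <C>→ε we get {ε}. So FIRST(<C>) = {ε, u, v}.
FOLLOW(<S>) includes $ since <S> is the start symbol.
FOLLOW(<A>): in <C>→<N> <A> u, <A> is followed by u with FIRST {u}. Thus FOLLOW(<A>) = {u}.
FOLLOW(<N>): in <N>→<S> v <F> <N>, the suffix after <N> is empty (adds nothing new); in <A>→v u u <N>, the suffix after <N> is empty, so FOLLOW(<N>) ⊇ FOLLOW(<A>) = {u}; in <C>→<N> <A> u, <N> is followed by <A> u with FIRST {v}. Thus FOLLOW(<N>) = {u, v}.
FOLLOW(<F>): in <S>→<F> <C> <F> v (occurrence 1), <F> is followed by <C> <F> v with FIRST {u, v}; in <S>→<F> <C> <F> v (occurrence 2), <F> is followed by v with FIRST {v}; in <N>→<S> v <F> <N>, <F> is followed by <N> with FIRST {u, v}. Thus FOLLOW(<F>) = {u, v}.
FOLLOW(<C>): in <S>→<F> <C> <F> v, <C> is followed by <F> v with FIRST {u, v}; in <N>→u <C> v, <C> is followed by v with FIRST {v}. Thus FOLLOW(<C>) = {u, v}.
FOLLOW(<S>): in <N>→<S> v <F> <N>, <S> is followed by v <F> <N> with FIRST {v}; in <C>→<S>, the suffix after <S> is empty, so FOLLOW(<S>) ⊇ FOLLOW(<C>) = {u, v}. Thus FOLLOW(<S>) = {$, u, v}.

{$, u, v}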